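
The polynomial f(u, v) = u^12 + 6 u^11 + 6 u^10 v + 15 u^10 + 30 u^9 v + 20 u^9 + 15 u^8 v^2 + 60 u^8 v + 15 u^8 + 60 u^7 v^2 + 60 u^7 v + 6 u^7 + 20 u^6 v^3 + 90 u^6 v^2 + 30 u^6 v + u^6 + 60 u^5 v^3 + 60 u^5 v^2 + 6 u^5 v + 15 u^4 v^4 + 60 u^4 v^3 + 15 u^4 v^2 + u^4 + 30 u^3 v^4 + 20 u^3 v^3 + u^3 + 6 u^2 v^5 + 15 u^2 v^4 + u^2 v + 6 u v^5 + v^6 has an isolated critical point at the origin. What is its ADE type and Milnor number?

Type D_{7}, Milnor number mu = 7.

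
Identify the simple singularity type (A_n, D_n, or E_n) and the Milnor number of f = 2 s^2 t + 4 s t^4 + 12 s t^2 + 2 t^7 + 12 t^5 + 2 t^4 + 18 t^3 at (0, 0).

Type D_5, Milnor number mu = 5.

The Hessian of f at 0 is [[0, 0], [0, 0]] with rank 0, so corank 2. A Groebner basis of the Jacobian ideal J(f) in C{s,t} is {s^3 - 27*s^2/4 + 243*t^2/4, s^2/4 + t^3 - 9*t^2/4, s*t + 3*t^2}; counting standard monomials gives mu = 5. Corank 2; j^3 = 2*t*(s + 3*t)^2 has shape L^2 M (L != M), so D-series; mu = 5 gives D_5.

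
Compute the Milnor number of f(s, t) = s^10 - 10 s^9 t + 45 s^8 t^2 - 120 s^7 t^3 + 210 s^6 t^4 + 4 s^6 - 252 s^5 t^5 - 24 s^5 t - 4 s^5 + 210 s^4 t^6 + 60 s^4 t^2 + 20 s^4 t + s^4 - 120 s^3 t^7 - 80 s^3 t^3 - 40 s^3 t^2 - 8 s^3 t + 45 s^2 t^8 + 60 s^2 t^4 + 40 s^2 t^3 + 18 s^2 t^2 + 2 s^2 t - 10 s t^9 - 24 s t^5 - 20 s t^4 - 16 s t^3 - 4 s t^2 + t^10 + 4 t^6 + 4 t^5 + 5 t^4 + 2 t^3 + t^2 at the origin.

9

The Hessian of f at 0 has rank 1. Corank 1: A-series; mu = 9 gives A_9.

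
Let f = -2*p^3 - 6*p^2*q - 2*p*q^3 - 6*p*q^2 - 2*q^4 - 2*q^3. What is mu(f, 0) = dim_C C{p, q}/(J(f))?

The Hessian of f at 0 has rank 0. Corank 2; j^3 = -2*(p + q)^3 is a perfect cube, so E-series; the 4-jet and mu = 7 give E_7.

7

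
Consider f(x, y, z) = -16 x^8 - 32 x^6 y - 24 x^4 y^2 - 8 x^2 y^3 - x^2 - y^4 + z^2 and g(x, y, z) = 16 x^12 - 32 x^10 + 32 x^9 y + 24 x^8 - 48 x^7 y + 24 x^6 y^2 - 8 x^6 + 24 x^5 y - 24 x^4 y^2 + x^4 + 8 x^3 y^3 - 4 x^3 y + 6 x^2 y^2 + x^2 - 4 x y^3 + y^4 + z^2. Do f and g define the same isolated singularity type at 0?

Yes.

The Hessian of f at 0 has rank 2. Corank 1: A-series; mu = 3 gives A_3. The Hessian of g at 0 has rank 2. Corank 1: A-series; mu = 3 gives A_3. Both have type A_3, hence right-equivalent.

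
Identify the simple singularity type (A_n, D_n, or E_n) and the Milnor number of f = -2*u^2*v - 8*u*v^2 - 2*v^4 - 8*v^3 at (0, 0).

The Hessian of f at 0 has rank 0. Corank 2; j^3 = -2*v*(u + 2*v)^2 has shape L^2 M (L != M), so D-series; mu = 5 gives D_5.

Type D5, Milnor number mu = 5.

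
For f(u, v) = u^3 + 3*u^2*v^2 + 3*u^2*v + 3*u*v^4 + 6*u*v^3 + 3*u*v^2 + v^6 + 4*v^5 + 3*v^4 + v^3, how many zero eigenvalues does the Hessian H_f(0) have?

Hessian at 0 has rank 0.

2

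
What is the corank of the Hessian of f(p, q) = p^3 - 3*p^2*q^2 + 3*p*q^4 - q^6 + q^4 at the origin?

2

The Hessian at 0 is [[0, 0], [0, 0]] of rank 0; hence corank 2.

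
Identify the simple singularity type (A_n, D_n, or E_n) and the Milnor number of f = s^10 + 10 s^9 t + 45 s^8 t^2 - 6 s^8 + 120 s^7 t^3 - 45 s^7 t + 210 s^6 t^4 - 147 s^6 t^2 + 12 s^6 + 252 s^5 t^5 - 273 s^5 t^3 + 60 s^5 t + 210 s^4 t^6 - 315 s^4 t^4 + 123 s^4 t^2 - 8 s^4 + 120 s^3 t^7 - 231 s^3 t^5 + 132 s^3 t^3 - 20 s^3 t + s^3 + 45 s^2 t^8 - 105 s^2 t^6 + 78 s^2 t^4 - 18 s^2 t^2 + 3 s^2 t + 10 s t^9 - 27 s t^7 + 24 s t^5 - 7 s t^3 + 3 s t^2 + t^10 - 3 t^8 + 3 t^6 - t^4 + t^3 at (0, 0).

Type E_{7}, Milnor number mu = 7.

The Hessian of f at 0 is [[0, 0], [0, 0]] with rank 0, so corank 2. A Groebner basis of the Jacobian ideal J(f) in C{s,t} is {3*s^2/4 + 3*s*t/2 + t^4 + t^3/4 + 3*t^2/4, s^3 - 9*s^2/4 - 9*s*t/2 + t^3/4 - 9*t^2/4, s^2*t + 7*s^2/4 + 7*s*t/2 - 5*t^3/12 + 7*t^2/4, -s^2 + s*t^2 - 2*s*t + 2*t^3/3 - t^2}; counting standard monomials gives mu = 7. Corank 2; j^3 = (s + t)^3 is a perfect cube, so E-series; the 4-jet and mu = 7 give E_7.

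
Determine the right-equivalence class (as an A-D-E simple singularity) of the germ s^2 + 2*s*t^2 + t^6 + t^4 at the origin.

A_{5}

The Hessian of f at 0 has rank 1. Corank 1: A-series; mu = 5 gives A_5.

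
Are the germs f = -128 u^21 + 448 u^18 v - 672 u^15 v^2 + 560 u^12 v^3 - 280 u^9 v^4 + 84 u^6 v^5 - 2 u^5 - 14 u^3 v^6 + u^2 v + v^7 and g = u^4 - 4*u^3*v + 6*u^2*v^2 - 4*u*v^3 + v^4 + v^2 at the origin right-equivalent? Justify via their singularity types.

The Hessian of f at 0 has rank 0. Corank 2; j^3 = u^2*v has shape L^2 M (L != M), so D-series; mu = 8 gives D_8. The Hessian of g at 0 has rank 1. Corank 1: A-series; mu = 3 gives A_3. f is D_8 but g is A_3, hence not right-equivalent.

No.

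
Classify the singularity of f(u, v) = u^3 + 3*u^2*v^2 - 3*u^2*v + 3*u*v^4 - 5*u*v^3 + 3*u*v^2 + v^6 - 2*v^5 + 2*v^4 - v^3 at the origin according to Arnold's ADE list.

E_7

The Hessian of f at 0 has rank 0. Corank 2; j^3 = (u - v)^3 is a perfect cube, so E-series; the 4-jet and mu = 7 give E_7.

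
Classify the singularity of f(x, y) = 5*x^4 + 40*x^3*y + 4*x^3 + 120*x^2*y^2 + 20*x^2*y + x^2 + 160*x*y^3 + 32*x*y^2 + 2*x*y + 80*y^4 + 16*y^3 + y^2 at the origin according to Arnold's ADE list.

A_{3}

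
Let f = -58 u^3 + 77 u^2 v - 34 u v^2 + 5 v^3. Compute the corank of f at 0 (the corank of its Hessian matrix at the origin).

2

Hessian at 0 has rank 0.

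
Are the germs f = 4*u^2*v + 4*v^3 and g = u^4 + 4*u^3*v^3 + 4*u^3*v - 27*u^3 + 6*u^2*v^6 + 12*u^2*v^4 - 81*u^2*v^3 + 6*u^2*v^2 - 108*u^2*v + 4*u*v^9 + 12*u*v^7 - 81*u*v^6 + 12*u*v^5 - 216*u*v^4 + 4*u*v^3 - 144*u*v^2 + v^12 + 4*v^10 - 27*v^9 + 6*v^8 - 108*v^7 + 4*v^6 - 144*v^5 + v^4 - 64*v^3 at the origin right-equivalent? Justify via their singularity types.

The Hessian of f at 0 has rank 0. Corank 2; j^3 = 4*v*(u^2 + v^2) splits into three distinct lines over C (the quadratic factor has nonzero discriminant), so D_4. The Hessian of g at 0 has rank 0. Corank 2; j^3 = -(3*u + 4*v)^3 is a perfect cube, so E-series; the 4-jet and mu = 6 give E_6. f is D_4 but g is E_6, hence not right-equivalent.

No.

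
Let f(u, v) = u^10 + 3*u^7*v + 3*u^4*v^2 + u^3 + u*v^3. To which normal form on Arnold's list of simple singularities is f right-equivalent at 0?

E7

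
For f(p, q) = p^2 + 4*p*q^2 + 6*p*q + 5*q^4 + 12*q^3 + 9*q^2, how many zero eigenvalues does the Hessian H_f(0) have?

The Hessian at 0 is [[2, 6], [6, 18]] of rank 1; hence corank 1.

1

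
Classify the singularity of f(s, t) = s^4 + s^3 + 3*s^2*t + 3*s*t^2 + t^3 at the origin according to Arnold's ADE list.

E_{6}

The Hessian of f at 0 has rank 0. Corank 2; j^3 = (s + t)^3 is a perfect cube, so E-series; the 4-jet and mu = 6 give E_6.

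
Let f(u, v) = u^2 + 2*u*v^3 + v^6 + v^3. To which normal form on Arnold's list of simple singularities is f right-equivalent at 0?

The Hessian of f at 0 has rank 1. Corank 1: A-series; mu = 2 gives A_2.

A2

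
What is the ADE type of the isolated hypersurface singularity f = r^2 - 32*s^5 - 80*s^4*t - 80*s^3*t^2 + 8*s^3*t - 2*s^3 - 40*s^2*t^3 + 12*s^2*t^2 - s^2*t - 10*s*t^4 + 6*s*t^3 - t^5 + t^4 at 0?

D_5

The Hessian of f at 0 has rank 1. Corank 2; j^3 = -s^2*(2*s + t) has shape L^2 M (L != M), so D-series; mu = 5 gives D_5.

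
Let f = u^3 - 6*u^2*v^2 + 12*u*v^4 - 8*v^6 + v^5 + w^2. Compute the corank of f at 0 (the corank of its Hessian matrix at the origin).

2

The Hessian at 0 is [[0, 0, 0], [0, 0, 0], [0, 0, 2]] of rank 1; hence corank 2.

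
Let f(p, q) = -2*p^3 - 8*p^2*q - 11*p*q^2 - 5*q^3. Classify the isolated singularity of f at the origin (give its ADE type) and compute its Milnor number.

The Hessian of f at 0 is [[0, 0], [0, 0]] with rank 0, so corank 2. A Groebner basis of the Jacobian ideal J(f) in C{p,q} is {q^3, p^2 + q^2/2, p*q + q^2/2}; counting standard monomials gives mu = 4. Corank 2; j^3 = -(p + q)*(2*p^2 + 6*p*q + 5*q^2) splits into three distinct lines over C (the quadratic factor has nonzero discriminant), so D_4.

Type D_4, Milnor number mu = 4.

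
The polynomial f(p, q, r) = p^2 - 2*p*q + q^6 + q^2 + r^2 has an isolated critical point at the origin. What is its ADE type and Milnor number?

Type A_5, Milnor number mu = 5.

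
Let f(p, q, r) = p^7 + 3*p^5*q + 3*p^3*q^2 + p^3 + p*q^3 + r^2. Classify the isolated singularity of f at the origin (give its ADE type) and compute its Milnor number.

Type E_7, Milnor number mu = 7.

The Hessian of f at 0 has rank 1. Corank 2; j^3 = p^3 is a perfect cube, so E-series; the 4-jet and mu = 7 give E_7.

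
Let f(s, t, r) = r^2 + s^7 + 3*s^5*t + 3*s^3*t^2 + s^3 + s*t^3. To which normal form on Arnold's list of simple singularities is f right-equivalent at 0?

The Hessian of f at 0 has rank 1. Corank 2; j^3 = s^3 is a perfect cube, so E-series; the 4-jet and mu = 7 give E_7.

E_{7}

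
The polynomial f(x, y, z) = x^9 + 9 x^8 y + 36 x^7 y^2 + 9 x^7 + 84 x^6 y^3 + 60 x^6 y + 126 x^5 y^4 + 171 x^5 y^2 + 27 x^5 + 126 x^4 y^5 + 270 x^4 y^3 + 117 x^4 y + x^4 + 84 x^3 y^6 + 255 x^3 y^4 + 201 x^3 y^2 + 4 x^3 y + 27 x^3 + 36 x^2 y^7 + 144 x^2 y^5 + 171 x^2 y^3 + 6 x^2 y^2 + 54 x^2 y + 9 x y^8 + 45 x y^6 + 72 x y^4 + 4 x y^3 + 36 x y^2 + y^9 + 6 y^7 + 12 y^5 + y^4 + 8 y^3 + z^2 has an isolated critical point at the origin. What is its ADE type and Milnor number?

The Hessian of f at 0 is [[0, 0, 0], [0, 0, 0], [0, 0, 2]] with rank 1, so corank 2. A Groebner basis of the Jacobian ideal J(f) in C{x,y,z} is {y^4, x*y^2 + 7*y^3/9, x^2 + 4*x*y/3 + 4*y^2/9, z}; counting standard monomials gives mu = 6. Corank 2; j^3 = (3*x + 2*y)^3 is a perfect cube, so E-series; the 4-jet and mu = 6 give E_6.

Type E_6, Milnor number mu = 6.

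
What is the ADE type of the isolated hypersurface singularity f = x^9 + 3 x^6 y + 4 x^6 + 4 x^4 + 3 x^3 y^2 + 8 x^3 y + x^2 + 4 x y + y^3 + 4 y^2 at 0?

A2

The Hessian of f at 0 is [[2, 4], [4, 8]] with rank 1, so corank 1. A Groebner basis of the Jacobian ideal J(f) in C{x,y} is {y^2, x + 2*y}; counting standard monomials gives mu = 2. Corank 1: A-series; mu = 2 gives A_2.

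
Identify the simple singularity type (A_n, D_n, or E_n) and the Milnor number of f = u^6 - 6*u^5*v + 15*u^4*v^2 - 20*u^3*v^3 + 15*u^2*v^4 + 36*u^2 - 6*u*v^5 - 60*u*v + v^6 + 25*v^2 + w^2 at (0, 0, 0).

Type A5, Milnor number mu = 5.

The Hessian of f at 0 is [[72, -60, 0], [-60, 50, 0], [0, 0, 2]] with rank 2, so corank 1. A Groebner basis of the Jacobian ideal J(f) in C{u,v,w} is {v^5, u - 5*v/6, w}; counting standard monomials gives mu = 5. Corank 1: A-series; mu = 5 gives A_5.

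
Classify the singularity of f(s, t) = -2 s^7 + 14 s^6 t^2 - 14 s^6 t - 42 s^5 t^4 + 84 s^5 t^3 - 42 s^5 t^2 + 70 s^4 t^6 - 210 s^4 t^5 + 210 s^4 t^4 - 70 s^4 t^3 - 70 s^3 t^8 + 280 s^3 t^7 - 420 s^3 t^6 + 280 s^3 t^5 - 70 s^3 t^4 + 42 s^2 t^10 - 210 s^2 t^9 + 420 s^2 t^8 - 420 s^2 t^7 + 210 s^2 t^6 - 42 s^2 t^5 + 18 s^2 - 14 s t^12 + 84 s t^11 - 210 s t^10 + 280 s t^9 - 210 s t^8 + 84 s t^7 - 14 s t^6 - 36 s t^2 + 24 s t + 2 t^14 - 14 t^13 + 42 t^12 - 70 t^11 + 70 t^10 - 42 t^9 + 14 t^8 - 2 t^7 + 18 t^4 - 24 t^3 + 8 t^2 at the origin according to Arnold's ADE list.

A_{6}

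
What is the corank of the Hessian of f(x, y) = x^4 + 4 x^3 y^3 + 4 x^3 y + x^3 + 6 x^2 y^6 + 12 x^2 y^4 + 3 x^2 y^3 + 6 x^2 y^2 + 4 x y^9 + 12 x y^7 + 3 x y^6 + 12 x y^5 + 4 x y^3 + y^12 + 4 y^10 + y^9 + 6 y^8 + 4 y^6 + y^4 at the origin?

Hessian at 0 has rank 0.

2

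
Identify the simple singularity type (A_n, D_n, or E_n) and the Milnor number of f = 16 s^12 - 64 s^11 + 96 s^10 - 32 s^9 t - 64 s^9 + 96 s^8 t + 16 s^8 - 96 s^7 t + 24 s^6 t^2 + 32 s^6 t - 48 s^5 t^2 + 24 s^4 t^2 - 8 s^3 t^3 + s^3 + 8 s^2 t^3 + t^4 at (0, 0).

The Hessian of f at 0 has rank 0. Corank 2; j^3 = s^3 is a perfect cube, so E-series; the 4-jet and mu = 6 give E_6.

Type E_6, Milnor number mu = 6.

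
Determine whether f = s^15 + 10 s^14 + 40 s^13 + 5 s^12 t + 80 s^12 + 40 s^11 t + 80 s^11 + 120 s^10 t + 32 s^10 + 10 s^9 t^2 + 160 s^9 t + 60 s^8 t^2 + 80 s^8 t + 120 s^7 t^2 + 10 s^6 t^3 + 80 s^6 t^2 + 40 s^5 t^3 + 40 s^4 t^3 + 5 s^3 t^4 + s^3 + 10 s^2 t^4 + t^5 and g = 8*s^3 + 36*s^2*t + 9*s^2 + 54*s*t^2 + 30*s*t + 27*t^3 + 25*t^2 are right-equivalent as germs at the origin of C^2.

The Hessian of f at 0 is [[0, 0], [0, 0]] with rank 0, so corank 2. A Groebner basis of the Jacobian ideal J(f) in C{s,t} is {t^4, s^2}; counting standard monomials gives mu = 8. Corank 2; j^3 = s^3 is a perfect cube, so E-series; the 5-jet and mu = 8 give E_8. The Hessian of g at 0 is [[18, 30], [30, 50]] with rank 1, so corank 1. A Groebner basis of the Jacobian ideal J(g) in C{s,t} is {t^2, s + 5*t/3}; counting standard monomials gives mu = 2. Corank 1: A-series; mu = 2 gives A_2. f is E_8 but g is A_2, hence not right-equivalent.

No.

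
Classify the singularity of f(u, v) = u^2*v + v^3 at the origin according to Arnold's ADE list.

D4

The Hessian of f at 0 has rank 0. Corank 2; j^3 = v*(u^2 + v^2) splits into three distinct lines over C (the quadratic factor has nonzero discriminant), so D_4.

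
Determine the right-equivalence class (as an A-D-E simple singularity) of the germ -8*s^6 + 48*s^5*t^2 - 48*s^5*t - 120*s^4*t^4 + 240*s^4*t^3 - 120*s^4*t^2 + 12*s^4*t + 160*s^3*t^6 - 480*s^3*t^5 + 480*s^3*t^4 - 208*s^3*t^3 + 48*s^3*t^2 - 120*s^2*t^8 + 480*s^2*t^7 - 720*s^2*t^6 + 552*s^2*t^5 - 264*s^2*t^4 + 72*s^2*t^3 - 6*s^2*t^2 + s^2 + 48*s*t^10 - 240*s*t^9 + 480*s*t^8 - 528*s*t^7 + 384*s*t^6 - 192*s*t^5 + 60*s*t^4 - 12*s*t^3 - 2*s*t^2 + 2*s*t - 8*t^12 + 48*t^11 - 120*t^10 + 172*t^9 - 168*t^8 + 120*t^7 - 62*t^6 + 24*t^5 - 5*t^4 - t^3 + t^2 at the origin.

The Hessian of f at 0 has rank 1. Corank 1: A-series; mu = 2 gives A_2.

A_{2}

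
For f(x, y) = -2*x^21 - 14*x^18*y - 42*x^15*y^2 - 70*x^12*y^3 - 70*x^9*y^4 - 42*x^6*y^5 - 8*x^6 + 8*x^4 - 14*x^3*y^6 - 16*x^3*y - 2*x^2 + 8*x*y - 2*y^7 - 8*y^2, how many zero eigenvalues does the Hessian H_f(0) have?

1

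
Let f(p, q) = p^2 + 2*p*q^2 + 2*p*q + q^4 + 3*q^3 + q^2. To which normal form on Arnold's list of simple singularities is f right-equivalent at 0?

A2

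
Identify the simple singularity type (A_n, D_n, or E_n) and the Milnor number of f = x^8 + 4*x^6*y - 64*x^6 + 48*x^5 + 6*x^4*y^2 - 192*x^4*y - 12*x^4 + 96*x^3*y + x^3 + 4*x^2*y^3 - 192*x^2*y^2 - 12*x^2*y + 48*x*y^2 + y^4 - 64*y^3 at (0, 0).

Type E6, Milnor number mu = 6.

The Hessian of f at 0 is [[0, 0], [0, 0]] with rank 0, so corank 2. A Groebner basis of the Jacobian ideal J(f) in C{x,y} is {x^3 - 3*x^2/8 + 3*x*y - 6*y^2, x^2*y - x^2/16 + x*y/2 - y^2, -x^2/128 + x*y^2 + x*y/16 - y^2/8, y^3}; counting standard monomials gives mu = 6. Corank 2; j^3 = (x - 4*y)^3 is a perfect cube, so E-series; the 4-jet and mu = 6 give E_6.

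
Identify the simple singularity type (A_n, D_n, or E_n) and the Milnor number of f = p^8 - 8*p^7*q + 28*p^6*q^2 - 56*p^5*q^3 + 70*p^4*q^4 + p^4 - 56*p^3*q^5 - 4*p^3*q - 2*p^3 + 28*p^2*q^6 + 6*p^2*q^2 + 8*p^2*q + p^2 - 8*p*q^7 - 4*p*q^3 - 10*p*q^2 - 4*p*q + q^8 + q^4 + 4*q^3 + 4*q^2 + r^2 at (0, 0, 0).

Type A_7, Milnor number mu = 7.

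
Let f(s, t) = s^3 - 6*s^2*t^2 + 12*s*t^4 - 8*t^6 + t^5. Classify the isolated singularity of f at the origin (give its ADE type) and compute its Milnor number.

The Hessian of f at 0 is [[0, 0], [0, 0]] with rank 0, so corank 2. A Groebner basis of the Jacobian ideal J(f) in C{s,t} is {t^4, s^3, -s^2/4 + s*t^2}; counting standard monomials gives mu = 8. Corank 2; j^3 = s^3 is a perfect cube, so E-series; the 5-jet and mu = 8 give E_8.

Type E8, Milnor number mu = 8.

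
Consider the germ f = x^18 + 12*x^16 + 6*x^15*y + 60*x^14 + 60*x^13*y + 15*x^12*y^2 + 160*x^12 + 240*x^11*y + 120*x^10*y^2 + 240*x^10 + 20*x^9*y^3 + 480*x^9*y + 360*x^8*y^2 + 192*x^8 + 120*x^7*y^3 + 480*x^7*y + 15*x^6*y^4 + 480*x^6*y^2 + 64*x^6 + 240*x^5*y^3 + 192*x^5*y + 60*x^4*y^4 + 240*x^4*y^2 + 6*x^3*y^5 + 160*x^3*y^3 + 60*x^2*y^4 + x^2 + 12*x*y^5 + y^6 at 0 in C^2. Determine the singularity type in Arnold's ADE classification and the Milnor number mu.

Type A_{5}, Milnor number mu = 5.

The Hessian of f at 0 is [[2, 0], [0, 0]] with rank 1, so corank 1. A Groebner basis of the Jacobian ideal J(f) in C{x,y} is {y^5, x}; counting standard monomials gives mu = 5. Corank 1: A-series; mu = 5 gives A_5.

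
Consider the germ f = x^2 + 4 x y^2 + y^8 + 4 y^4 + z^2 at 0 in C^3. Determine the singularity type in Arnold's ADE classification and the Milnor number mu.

Type A7, Milnor number mu = 7.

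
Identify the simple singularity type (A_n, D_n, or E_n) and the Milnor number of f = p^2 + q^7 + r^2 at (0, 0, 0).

Type A6, Milnor number mu = 6.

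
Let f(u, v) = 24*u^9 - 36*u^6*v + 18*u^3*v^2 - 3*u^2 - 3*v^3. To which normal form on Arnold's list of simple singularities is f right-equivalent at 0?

A_2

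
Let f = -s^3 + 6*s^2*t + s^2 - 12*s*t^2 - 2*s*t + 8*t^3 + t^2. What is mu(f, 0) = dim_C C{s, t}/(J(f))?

The Hessian of f at 0 is [[2, -2], [-2, 2]] with rank 1, so corank 1. A Groebner basis of the Jacobian ideal J(f) in C{s,t} is {t^2, s - t}; counting standard monomials gives mu = 2. Corank 1: A-series; mu = 2 gives A_2.

2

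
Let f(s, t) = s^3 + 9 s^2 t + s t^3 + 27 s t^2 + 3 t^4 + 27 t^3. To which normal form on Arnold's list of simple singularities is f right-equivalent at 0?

The Hessian of f at 0 is [[0, 0], [0, 0]] with rank 0, so corank 2. A Groebner basis of the Jacobian ideal J(f) in C{s,t} is {s^3 + 9*s^2*t + 162*s^2 + 972*s*t + 1458*t^2, -9*s^2 + s*t^2 - 54*s*t - 81*t^2, 3*s^2 + 18*s*t + t^3 + 27*t^2}; counting standard monomials gives mu = 7. Corank 2; j^3 = (s + 3*t)^3 is a perfect cube, so E-series; the 4-jet and mu = 7 give E_7.

E_7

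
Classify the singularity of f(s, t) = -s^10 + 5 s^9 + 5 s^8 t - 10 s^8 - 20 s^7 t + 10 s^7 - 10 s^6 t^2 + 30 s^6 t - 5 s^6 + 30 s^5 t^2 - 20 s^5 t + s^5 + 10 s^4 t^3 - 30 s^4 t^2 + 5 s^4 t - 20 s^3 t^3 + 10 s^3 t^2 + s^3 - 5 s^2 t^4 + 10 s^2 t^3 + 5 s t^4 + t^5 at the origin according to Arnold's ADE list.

The Hessian of f at 0 has rank 0. Corank 2; j^3 = s^3 is a perfect cube, so E-series; the 5-jet and mu = 8 give E_8.

E_{8}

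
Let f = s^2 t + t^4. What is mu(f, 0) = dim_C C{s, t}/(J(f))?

The Hessian of f at 0 is [[0, 0], [0, 0]] with rank 0, so corank 2. A Groebner basis of the Jacobian ideal J(f) in C{s,t} is {s^3, s^2/4 + t^3, s*t}; counting standard monomials gives mu = 5. Corank 2; j^3 = s^2*t has shape L^2 M (L != M), so D-series; mu = 5 gives D_5.

5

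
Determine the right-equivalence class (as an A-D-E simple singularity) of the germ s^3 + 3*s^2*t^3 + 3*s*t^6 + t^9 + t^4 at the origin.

The Hessian of f at 0 is [[0, 0], [0, 0]] with rank 0, so corank 2. A Groebner basis of the Jacobian ideal J(f) in C{s,t} is {t^3, s^2}; counting standard monomials gives mu = 6. Corank 2; j^3 = s^3 is a perfect cube, so E-series; the 4-jet and mu = 6 give E_6.

E_{6}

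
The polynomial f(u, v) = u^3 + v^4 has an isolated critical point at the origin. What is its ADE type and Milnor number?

Type E6, Milnor number mu = 6.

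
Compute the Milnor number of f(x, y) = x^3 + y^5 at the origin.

8

The Hessian of f at 0 has rank 0. Corank 2; j^3 = x^3 is a perfect cube, so E-series; the 5-jet and mu = 8 give E_8.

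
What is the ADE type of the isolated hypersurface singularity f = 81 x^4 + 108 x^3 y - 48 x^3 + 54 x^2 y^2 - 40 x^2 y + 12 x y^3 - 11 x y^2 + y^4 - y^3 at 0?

D_5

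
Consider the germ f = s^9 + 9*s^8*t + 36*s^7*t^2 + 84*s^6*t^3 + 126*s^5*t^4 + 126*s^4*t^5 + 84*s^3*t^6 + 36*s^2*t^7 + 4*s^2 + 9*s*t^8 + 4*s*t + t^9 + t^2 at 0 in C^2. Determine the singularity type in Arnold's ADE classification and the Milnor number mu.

Type A_{8}, Milnor number mu = 8.

The Hessian of f at 0 is [[8, 4], [4, 2]] with rank 1, so corank 1. A Groebner basis of the Jacobian ideal J(f) in C{s,t} is {t^8, s + t/2}; counting standard monomials gives mu = 8. Corank 1: A-series; mu = 8 gives A_8.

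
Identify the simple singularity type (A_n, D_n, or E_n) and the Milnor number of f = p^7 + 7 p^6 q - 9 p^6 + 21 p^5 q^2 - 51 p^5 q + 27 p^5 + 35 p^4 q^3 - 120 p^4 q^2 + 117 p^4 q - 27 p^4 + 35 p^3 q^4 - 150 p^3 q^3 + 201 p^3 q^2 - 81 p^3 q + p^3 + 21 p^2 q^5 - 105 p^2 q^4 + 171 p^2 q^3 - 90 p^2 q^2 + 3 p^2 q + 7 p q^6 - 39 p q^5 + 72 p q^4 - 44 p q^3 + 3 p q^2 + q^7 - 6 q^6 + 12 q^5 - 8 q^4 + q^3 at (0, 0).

The Hessian of f at 0 is [[0, 0], [0, 0]] with rank 0, so corank 2. A Groebner basis of the Jacobian ideal J(f) in C{p,q} is {p^2/3 + 2*p*q/3 + q^4 + q^3/9 + q^2/3, p^3 - 5*p^2/3 - 10*p*q/3 + 4*q^3/9 - 5*q^2/3, p^2*q + 11*p^2/9 + 22*p*q/9 - 16*q^3/27 + 11*q^2/9, -2*p^2/3 + p*q^2 - 4*p*q/3 + 7*q^3/9 - 2*q^2/3}; counting standard monomials gives mu = 7. Corank 2; j^3 = (p + q)^3 is a perfect cube, so E-series; the 4-jet and mu = 7 give E_7.

Type E7, Milnor number mu = 7.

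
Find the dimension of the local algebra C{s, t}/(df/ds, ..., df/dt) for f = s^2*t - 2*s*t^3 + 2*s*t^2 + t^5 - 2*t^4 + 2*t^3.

The Hessian of f at 0 has rank 0. Corank 2; j^3 = t*(s^2 + 2*s*t + 2*t^2) splits into three distinct lines over C (the quadratic factor has nonzero discriminant), so D_4.

4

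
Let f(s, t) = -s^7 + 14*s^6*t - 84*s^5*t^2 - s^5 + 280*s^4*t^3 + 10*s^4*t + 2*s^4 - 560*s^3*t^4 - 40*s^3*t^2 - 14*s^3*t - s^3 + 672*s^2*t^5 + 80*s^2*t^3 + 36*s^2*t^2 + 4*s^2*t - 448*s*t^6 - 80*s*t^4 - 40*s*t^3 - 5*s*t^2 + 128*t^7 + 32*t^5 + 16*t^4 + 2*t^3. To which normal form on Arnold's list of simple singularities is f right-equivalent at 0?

D8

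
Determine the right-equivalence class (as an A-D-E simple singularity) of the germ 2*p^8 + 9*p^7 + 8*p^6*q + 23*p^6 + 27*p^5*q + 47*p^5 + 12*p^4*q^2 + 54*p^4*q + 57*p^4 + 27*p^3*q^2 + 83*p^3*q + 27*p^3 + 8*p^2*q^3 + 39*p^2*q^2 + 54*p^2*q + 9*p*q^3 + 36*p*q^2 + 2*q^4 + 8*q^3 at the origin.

The Hessian of f at 0 is [[0, 0], [0, 0]] with rank 0, so corank 2. A Groebner basis of the Jacobian ideal J(f) in C{p,q} is {-19683*p^2/1547 - 26244*p*q/1547 + q^4 - 27*q^3/1547 - 8748*q^2/1547, p^3 + 7506*p^2/1547 + 10008*p*q/1547 + 1406*q^3/4641 + 3336*q^2/1547, p^2*q - 7533*p^2/1547 - 10044*p*q/1547 - 6281*q^3/13923 - 3348*q^2/1547, 810*p^2/221 + p*q^2 + 1080*p*q/221 + 1336*q^3/1989 + 360*q^2/221}; counting standard monomials gives mu = 7. Corank 2; j^3 = (3*p + 2*q)^3 is a perfect cube, so E-series; the 4-jet and mu = 7 give E_7.

E_7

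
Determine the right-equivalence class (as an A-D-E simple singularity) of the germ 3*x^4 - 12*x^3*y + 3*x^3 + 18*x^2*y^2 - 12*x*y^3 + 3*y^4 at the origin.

The Hessian of f at 0 is [[0, 0], [0, 0]] with rank 0, so corank 2. A Groebner basis of the Jacobian ideal J(f) in C{x,y} is {y^4, x*y^2 - y^3/3, x^2}; counting standard monomials gives mu = 6. Corank 2; j^3 = 3*x^3 is a perfect cube, so E-series; the 4-jet and mu = 6 give E_6.

E_6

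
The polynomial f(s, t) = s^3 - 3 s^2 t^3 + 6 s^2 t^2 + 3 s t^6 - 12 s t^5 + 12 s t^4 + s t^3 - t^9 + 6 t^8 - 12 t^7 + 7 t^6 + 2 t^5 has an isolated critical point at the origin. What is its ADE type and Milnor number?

Type E7, Milnor number mu = 7.

The Hessian of f at 0 has rank 0. Corank 2; j^3 = s^3 is a perfect cube, so E-series; the 4-jet and mu = 7 give E_7.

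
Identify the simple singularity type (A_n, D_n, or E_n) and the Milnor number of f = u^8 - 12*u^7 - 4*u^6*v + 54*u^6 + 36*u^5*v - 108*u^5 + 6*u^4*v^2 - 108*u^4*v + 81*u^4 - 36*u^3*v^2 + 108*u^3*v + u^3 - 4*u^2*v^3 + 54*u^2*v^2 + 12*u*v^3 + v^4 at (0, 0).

Type E_6, Milnor number mu = 6.

The Hessian of f at 0 has rank 0. Corank 2; j^3 = u^3 is a perfect cube, so E-series; the 4-jet and mu = 6 give E_6.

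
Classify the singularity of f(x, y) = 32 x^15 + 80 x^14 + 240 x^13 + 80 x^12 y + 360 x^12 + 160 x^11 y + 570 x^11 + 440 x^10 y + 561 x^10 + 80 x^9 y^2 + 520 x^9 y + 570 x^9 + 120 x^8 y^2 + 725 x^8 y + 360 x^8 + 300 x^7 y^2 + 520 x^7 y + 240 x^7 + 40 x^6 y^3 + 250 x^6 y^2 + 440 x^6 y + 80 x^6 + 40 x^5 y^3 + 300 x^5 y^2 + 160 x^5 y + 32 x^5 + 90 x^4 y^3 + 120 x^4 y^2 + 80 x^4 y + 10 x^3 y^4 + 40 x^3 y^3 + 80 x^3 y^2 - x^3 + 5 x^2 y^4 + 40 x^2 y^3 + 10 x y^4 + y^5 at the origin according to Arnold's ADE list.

The Hessian of f at 0 has rank 0. Corank 2; j^3 = -x^3 is a perfect cube, so E-series; the 5-jet and mu = 8 give E_8.

E_{8}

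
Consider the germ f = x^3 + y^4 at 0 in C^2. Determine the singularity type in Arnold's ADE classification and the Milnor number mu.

Type E6, Milnor number mu = 6.

The Hessian of f at 0 is [[0, 0], [0, 0]] with rank 0, so corank 2. A Groebner basis of the Jacobian ideal J(f) in C{x,y} is {y^3, x^2}; counting standard monomials gives mu = 6. Corank 2; j^3 = x^3 is a perfect cube, so E-series; the 4-jet and mu = 6 give E_6.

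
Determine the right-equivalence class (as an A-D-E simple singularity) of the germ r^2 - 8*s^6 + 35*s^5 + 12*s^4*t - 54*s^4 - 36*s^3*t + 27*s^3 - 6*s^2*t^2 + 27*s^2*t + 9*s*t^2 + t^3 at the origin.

E_8

The Hessian of f at 0 has rank 1. Corank 2; j^3 = (3*s + t)^3 is a perfect cube, so E-series; the 5-jet and mu = 8 give E_8.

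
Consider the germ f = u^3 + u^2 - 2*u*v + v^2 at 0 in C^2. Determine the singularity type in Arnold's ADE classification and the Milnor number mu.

Type A2, Milnor number mu = 2.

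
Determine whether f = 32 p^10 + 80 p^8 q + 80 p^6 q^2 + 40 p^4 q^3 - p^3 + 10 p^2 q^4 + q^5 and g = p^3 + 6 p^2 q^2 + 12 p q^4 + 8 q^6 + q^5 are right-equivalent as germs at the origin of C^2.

Yes.

The Hessian of f at 0 has rank 0. Corank 2; j^3 = -p^3 is a perfect cube, so E-series; the 5-jet and mu = 8 give E_8. The Hessian of g at 0 has rank 0. Corank 2; j^3 = p^3 is a perfect cube, so E-series; the 5-jet and mu = 8 give E_8. Both have type E_8, hence right-equivalent.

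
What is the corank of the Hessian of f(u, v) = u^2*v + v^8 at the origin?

2

Hessian at 0 has rank 0.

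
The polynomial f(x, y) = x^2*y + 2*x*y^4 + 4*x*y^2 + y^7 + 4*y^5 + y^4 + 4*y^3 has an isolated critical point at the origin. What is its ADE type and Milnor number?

The Hessian of f at 0 is [[0, 0], [0, 0]] with rank 0, so corank 2. A Groebner basis of the Jacobian ideal J(f) in C{x,y} is {x^3 - 2*x^2 + 8*y^2, x^2/4 + y^3 - y^2, x*y + 2*y^2}; counting standard monomials gives mu = 5. Corank 2; j^3 = y*(x + 2*y)^2 has shape L^2 M (L != M), so D-series; mu = 5 gives D_5.

Type D5, Milnor number mu = 5.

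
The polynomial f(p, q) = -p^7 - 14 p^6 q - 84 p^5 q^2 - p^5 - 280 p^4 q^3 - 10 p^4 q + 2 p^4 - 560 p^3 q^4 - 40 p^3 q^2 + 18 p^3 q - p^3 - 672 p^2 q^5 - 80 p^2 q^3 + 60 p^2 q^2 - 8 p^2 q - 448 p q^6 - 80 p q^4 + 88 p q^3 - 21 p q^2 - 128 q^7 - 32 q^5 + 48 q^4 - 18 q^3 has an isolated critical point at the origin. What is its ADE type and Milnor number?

The Hessian of f at 0 is [[0, 0], [0, 0]] with rank 0, so corank 2. A Groebner basis of the Jacobian ideal J(f) in C{p,q} is {-21*p^2/10 + p*q^3 + 67*p*q^2/10 - 59*p*q/5 + 193*q^3/10 - 33*q^2/2, 17*p^2/20 - 49*p*q^2/20 + 24*p*q/5 + q^4 - 141*q^3/20 + 27*q^2/4, p^3 - 31*p^2/10 - 183*p*q^2/10 - 79*p*q/5 - 307*q^3/10 - 39*q^2/2, p^2*q + 7*p^2/20 + 101*p*q^2/20 + 9*p*q/5 + 129*q^3/20 + 9*q^2/4}; counting standard monomials gives mu = 8. Corank 2; j^3 = -(p + 2*q)*(p + 3*q)^2 has shape L^2 M (L != M), so D-series; mu = 8 gives D_8.

Type D_8, Milnor number mu = 8.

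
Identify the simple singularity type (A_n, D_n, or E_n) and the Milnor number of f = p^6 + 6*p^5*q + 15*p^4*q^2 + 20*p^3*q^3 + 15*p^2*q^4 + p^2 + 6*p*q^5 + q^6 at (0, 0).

Type A_{5}, Milnor number mu = 5.

The Hessian of f at 0 is [[2, 0], [0, 0]] with rank 1, so corank 1. A Groebner basis of the Jacobian ideal J(f) in C{p,q} is {q^5, p}; counting standard monomials gives mu = 5. Corank 1: A-series; mu = 5 gives A_5.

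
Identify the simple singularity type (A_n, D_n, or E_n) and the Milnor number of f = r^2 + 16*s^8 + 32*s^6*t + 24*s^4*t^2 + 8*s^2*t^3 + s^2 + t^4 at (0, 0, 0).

Type A3, Milnor number mu = 3.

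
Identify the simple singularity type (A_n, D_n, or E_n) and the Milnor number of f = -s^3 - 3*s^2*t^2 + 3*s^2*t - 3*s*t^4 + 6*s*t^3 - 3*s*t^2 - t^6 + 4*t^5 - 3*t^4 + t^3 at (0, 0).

The Hessian of f at 0 is [[0, 0], [0, 0]] with rank 0, so corank 2. A Groebner basis of the Jacobian ideal J(f) in C{s,t} is {t^4, s^3 - 3*s^2*t - 3*s^2/2 + 3*s*t + 2*t^3 - 3*t^2/2, s^2/2 + s*t^2 - s*t - t^3 + t^2/2}; counting standard monomials gives mu = 8. Corank 2; j^3 = -(s - t)^3 is a perfect cube, so E-series; the 5-jet and mu = 8 give E_8.

Type E8, Milnor number mu = 8.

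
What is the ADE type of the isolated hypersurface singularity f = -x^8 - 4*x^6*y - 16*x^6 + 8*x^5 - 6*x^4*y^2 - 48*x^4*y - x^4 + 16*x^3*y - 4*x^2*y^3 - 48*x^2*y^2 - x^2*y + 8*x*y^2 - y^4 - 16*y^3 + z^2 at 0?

The Hessian of f at 0 has rank 1. Corank 2; j^3 = -y*(x - 4*y)^2 has shape L^2 M (L != M), so D-series; mu = 5 gives D_5.

D5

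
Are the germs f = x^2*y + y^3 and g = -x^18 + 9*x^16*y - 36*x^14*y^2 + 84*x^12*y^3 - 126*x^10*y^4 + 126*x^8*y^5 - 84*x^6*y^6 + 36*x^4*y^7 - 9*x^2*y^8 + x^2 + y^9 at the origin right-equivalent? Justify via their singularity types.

The Hessian of f at 0 has rank 0. Corank 2; j^3 = y*(x^2 + y^2) splits into three distinct lines over C (the quadratic factor has nonzero discriminant), so D_4. The Hessian of g at 0 has rank 1. Corank 1: A-series; mu = 8 gives A_8. f is D_4 but g is A_8, hence not right-equivalent.

No.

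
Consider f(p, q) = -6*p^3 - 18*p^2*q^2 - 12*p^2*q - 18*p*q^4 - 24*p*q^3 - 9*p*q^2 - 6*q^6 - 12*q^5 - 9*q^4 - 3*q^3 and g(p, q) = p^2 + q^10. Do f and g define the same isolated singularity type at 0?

The Hessian of f at 0 has rank 0. Corank 2; j^3 = -3*(p + q)*(2*p^2 + 2*p*q + q^2) splits into three distinct lines over C (the quadratic factor has nonzero discriminant), so D_4. The Hessian of g at 0 has rank 1. Corank 1: A-series; mu = 9 gives A_9. f is D_4 but g is A_9, hence not right-equivalent.

No.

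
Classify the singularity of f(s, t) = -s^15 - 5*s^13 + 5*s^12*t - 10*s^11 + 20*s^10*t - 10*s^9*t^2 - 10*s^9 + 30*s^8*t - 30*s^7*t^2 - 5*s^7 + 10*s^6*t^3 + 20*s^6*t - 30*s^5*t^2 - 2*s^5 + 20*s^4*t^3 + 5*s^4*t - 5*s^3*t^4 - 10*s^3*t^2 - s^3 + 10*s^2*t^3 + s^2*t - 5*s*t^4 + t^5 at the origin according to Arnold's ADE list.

D_6

The Hessian of f at 0 is [[0, 0], [0, 0]] with rank 0, so corank 2. A Groebner basis of the Jacobian ideal J(f) in C{s,t} is {s*t/5 + t^4, s*t^2, s^2 - s*t}; counting standard monomials gives mu = 6. Corank 2; j^3 = -s^2*(s - t) has shape L^2 M (L != M), so D-series; mu = 6 gives D_6.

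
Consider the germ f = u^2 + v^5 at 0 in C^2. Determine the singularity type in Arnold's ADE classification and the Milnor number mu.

Type A4, Milnor number mu = 4.

The Hessian of f at 0 has rank 1. Corank 1: A-series; mu = 4 gives A_4.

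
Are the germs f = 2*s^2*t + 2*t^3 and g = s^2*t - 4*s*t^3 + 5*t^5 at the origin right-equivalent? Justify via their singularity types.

No.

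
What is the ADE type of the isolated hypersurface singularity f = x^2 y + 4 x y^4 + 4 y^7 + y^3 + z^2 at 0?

D_4

The Hessian of f at 0 has rank 1. Corank 2; j^3 = y*(x^2 + y^2) splits into three distinct lines over C (the quadratic factor has nonzero discriminant), so D_4.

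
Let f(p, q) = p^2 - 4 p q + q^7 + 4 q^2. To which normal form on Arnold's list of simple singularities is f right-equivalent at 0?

A_{6}

The Hessian of f at 0 has rank 1. Corank 1: A-series; mu = 6 gives A_6.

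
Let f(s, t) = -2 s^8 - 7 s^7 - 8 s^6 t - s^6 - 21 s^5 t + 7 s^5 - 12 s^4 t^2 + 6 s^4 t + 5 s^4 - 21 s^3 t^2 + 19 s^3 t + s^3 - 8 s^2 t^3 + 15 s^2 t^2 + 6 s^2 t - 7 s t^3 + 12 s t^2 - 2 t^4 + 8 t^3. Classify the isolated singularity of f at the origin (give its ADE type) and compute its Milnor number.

The Hessian of f at 0 has rank 0. Corank 2; j^3 = (s + 2*t)^3 is a perfect cube, so E-series; the 4-jet and mu = 7 give E_7.

Type E_7, Milnor number mu = 7.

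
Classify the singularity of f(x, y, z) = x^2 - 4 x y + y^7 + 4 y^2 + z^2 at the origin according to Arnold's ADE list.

A_6

The Hessian of f at 0 is [[2, -4, 0], [-4, 8, 0], [0, 0, 2]] with rank 2, so corank 1. A Groebner basis of the Jacobian ideal J(f) in C{x,y,z} is {y^6, x - 2*y, z}; counting standard monomials gives mu = 6. Corank 1: A-series; mu = 6 gives A_6.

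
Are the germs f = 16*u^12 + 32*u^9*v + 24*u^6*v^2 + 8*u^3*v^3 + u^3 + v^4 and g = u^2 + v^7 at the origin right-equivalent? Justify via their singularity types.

No.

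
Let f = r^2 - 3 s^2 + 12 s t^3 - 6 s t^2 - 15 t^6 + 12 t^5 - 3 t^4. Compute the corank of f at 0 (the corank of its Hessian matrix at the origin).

1

The Hessian at 0 is [[-6, 0, 0], [0, 0, 0], [0, 0, 2]] of rank 2; hence corank 1.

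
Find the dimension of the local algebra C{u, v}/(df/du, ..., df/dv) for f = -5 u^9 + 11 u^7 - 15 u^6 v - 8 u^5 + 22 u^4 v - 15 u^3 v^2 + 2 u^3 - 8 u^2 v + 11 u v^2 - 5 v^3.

The Hessian of f at 0 has rank 0. Corank 2; j^3 = (u - v)*(2*u^2 - 6*u*v + 5*v^2) splits into three distinct lines over C (the quadratic factor has nonzero discriminant), so D_4.

4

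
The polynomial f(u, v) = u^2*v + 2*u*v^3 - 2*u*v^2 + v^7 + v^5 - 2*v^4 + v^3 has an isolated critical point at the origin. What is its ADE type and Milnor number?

Type D_{8}, Milnor number mu = 8.

The Hessian of f at 0 has rank 0. Corank 2; j^3 = v*(u - v)^2 has shape L^2 M (L != M), so D-series; mu = 8 gives D_8.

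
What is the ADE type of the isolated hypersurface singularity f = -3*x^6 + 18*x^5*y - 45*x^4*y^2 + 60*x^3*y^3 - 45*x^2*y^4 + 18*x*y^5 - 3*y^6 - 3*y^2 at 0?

A_{5}

The Hessian of f at 0 has rank 1. Corank 1: A-series; mu = 5 gives A_5.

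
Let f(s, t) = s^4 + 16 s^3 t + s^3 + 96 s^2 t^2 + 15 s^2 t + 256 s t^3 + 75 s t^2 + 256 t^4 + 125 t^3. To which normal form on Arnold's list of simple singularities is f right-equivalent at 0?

The Hessian of f at 0 has rank 0. Corank 2; j^3 = (s + 5*t)^3 is a perfect cube, so E-series; the 4-jet and mu = 6 give E_6.

E_6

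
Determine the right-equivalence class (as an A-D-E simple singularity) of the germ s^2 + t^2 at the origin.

A1

The Hessian of f at 0 has rank 2. Corank 0: nondegenerate Morse point, so A_1.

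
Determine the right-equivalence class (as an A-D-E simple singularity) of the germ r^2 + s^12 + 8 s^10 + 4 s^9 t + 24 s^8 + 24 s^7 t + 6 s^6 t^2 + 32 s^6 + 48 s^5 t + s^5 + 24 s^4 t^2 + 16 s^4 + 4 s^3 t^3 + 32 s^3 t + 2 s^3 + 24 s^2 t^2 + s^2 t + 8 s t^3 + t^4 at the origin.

The Hessian of f at 0 has rank 1. Corank 2; j^3 = s^2*(2*s + t) has shape L^2 M (L != M), so D-series; mu = 5 gives D_5.

D_5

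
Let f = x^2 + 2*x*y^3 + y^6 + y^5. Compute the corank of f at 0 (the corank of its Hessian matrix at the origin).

1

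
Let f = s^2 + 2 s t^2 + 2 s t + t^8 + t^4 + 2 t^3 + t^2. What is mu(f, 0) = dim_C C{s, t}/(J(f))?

7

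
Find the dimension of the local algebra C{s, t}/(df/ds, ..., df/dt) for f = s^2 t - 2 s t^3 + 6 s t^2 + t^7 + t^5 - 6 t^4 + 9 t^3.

The Hessian of f at 0 is [[0, 0], [0, 0]] with rank 0, so corank 2. A Groebner basis of the Jacobian ideal J(f) in C{s,t} is {s^2*t^2 + 6*s^2*t + s^2/7 + 188*s*t^2/7 + 192*s*t/7 + 81*t^2, s^3 + 9*s^2*t + s^2/7 + 188*s*t^2/7 + 192*s*t/7 + 81*t^2, -s*t + t^3 - 3*t^2}; counting standard monomials gives mu = 8. Corank 2; j^3 = t*(s + 3*t)^2 has shape L^2 M (L != M), so D-series; mu = 8 gives D_8.

8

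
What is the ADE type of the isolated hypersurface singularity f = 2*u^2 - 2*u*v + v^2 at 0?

The Hessian of f at 0 has rank 2. Corank 0: nondegenerate Morse point, so A_1.

A1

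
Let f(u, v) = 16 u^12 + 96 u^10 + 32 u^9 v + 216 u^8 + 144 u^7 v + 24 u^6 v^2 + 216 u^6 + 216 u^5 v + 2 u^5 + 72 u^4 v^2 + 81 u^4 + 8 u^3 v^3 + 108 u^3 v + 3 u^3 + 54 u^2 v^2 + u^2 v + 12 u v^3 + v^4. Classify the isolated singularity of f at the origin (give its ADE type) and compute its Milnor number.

Type D_5, Milnor number mu = 5.

The Hessian of f at 0 is [[0, 0], [0, 0]] with rank 0, so corank 2. A Groebner basis of the Jacobian ideal J(f) in C{u,v} is {u*v^2, -u*v/12 + v^3, u^2 + u*v/3}; counting standard monomials gives mu = 5. Corank 2; j^3 = u^2*(3*u + v) has shape L^2 M (L != M), so D-series; mu = 5 gives D_5.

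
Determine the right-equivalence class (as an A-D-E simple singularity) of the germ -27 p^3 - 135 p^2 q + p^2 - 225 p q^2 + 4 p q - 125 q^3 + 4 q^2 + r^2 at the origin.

The Hessian of f at 0 is [[2, 4, 0], [4, 8, 0], [0, 0, 2]] with rank 2, so corank 1. A Groebner basis of the Jacobian ideal J(f) in C{p,q,r} is {q^2, p + 2*q, r}; counting standard monomials gives mu = 2. Corank 1: A-series; mu = 2 gives A_2.

A_{2}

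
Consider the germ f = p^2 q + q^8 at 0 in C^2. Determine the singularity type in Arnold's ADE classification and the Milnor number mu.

Type D_9, Milnor number mu = 9.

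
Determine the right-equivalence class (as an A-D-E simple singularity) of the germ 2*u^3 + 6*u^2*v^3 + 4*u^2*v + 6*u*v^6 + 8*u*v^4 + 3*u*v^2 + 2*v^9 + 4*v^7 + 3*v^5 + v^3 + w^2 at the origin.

The Hessian of f at 0 has rank 1. Corank 2; j^3 = (u + v)*(2*u^2 + 2*u*v + v^2) splits into three distinct lines over C (the quadratic factor has nonzero discriminant), so D_4.

D4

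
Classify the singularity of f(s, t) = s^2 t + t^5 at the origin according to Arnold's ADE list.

D_{6}

The Hessian of f at 0 is [[0, 0], [0, 0]] with rank 0, so corank 2. A Groebner basis of the Jacobian ideal J(f) in C{s,t} is {s^2/5 + t^4, s^3, s*t}; counting standard monomials gives mu = 6. Corank 2; j^3 = s^2*t has shape L^2 M (L != M), so D-series; mu = 6 gives D_6.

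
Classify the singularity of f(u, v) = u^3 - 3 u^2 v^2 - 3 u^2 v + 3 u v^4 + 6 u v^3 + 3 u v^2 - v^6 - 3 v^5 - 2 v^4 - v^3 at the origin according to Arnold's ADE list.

The Hessian of f at 0 has rank 0. Corank 2; j^3 = (u - v)^3 is a perfect cube, so E-series; the 4-jet and mu = 6 give E_6.

E6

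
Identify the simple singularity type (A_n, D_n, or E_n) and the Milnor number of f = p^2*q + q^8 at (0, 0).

The Hessian of f at 0 is [[0, 0], [0, 0]] with rank 0, so corank 2. A Groebner basis of the Jacobian ideal J(f) in C{p,q} is {p^2/8 + q^7, p^3, p*q}; counting standard monomials gives mu = 9. Corank 2; j^3 = p^2*q has shape L^2 M (L != M), so D-series; mu = 9 gives D_9.

Type D9, Milnor number mu = 9.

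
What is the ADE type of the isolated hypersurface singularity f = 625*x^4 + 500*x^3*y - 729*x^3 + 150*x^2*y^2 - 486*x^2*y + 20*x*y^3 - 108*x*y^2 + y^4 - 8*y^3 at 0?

E_{6}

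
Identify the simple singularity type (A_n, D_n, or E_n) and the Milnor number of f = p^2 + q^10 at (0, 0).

Type A9, Milnor number mu = 9.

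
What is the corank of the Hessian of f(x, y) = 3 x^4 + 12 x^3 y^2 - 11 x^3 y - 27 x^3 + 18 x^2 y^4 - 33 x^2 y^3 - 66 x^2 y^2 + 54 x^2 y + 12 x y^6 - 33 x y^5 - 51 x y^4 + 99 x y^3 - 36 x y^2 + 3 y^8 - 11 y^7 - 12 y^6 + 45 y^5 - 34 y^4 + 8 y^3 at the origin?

Hessian at 0 has rank 0.

2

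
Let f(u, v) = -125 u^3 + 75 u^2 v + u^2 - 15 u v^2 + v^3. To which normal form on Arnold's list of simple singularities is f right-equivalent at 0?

A2

The Hessian of f at 0 has rank 1. Corank 1: A-series; mu = 2 gives A_2.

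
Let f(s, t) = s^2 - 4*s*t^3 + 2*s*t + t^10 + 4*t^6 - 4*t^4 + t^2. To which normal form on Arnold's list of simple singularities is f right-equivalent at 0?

A_9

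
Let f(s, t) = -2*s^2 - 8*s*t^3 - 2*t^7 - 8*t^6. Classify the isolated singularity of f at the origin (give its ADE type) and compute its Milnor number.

The Hessian of f at 0 is [[-4, 0], [0, 0]] with rank 1, so corank 1. A Groebner basis of the Jacobian ideal J(f) in C{s,t} is {s/2 + t^3, s^2}; counting standard monomials gives mu = 6. Corank 1: A-series; mu = 6 gives A_6.

Type A6, Milnor number mu = 6.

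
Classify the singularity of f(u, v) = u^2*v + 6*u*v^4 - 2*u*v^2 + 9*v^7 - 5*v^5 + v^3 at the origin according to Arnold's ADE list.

D6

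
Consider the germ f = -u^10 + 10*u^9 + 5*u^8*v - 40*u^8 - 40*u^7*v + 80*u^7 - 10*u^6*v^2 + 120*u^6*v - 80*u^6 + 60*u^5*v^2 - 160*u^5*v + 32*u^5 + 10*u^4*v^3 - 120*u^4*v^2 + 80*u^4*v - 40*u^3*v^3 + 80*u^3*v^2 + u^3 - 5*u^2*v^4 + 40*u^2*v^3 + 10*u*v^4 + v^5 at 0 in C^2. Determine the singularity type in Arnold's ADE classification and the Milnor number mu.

The Hessian of f at 0 has rank 0. Corank 2; j^3 = u^3 is a perfect cube, so E-series; the 5-jet and mu = 8 give E_8.

Type E_8, Milnor number mu = 8.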